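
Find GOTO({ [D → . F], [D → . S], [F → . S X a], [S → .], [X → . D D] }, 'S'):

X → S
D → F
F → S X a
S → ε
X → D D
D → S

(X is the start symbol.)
GOTO(I, 'S') = CLOSURE({ [A → αX.β] : [A → α.Xβ] ∈ I, X = 'S' })

Items with dot before 'S', with the dot advanced:
  [D → . S] → [D → S .]
  [F → . S X a] → [F → S . X a]
Closure of the advanced items:
  [F → S . X a] has the dot before X: add [X → . S], [X → . D D]
  [X → . S] has the dot before S: add [S → .]
  [X → . D D] has the dot before D: add [D → . F], [D → . S]
  [D → . F] has the dot before F: add [F → . S X a]

GOTO = { [D → . F], [D → . S], [D → S .], [F → . S X a], [F → S . X a], [S → .], [X → . D D], [X → . S] }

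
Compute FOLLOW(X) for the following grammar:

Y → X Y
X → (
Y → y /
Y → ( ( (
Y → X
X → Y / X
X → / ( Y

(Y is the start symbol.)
In Y → X Y: X is followed by Y, add FIRST(Y) \ {ε} = { '(', '/', 'y' }
In Y → X: X is at the end, add FOLLOW(Y)
In X → Y / X: X is at the end; this adds FOLLOW(X) to itself — nothing new

The FOLLOW sets referred to above (computed the same way, to a fixed point):
  FOLLOW(Y) = { $, '(', '/', 'y' }

Taking the union: FOLLOW(X) = { $, '(', '/', 'y' }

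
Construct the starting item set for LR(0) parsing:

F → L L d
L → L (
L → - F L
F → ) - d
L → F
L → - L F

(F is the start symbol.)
{ [F → . ) - d], [F → . L L d], [F' → . F], [L → . - F L], [L → . - L F], [L → . F], [L → . L (] }

First, augment the grammar with F' → F
I₀ = CLOSURE({ [F' → . F] }):
  [F' → . F] has the dot before F: add [F → . L L d], [F → . ) - d]
  [F → . L L d] has the dot before L: add [L → . L (], [L → . - F L], [L → . F], [L → . - L F]
No further items can be added.

I₀ = { [F → . ) - d], [F → . L L d], [F' → . F], [L → . - F L], [L → . - L F], [L → . F], [L → . L (] }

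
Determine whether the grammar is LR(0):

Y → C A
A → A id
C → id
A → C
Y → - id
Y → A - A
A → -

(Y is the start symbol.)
A grammar is LR(0) if no state in the canonical LR(0) collection has:
  - both a shift item (dot before a terminal) and a complete item (shift-reduce conflict), or
  - two or more complete items (reduce-reduce conflict; the accept item [Y' → Y .] counts as a complete item here).

Augment with Y' → Y and build the canonical LR(0) collection (I0 = CLOSURE({[Y' → . Y]}), then GOTO on every symbol after a dot until no new states appear). It has 13 states:
  I0: { [A → . -], [A → . A id], [A → . C], [C → . id], [Y → . - id], [Y → . A - A], [Y → . C A], [Y' → . Y] }  — shift
  I1: { [A → - .], [Y → - . id] }  — shift, reduce
  I2: { [A → A . id], [Y → A . - A] }  — shift
  I3: { [A → . -], [A → . A id], [A → . C], [A → C .], [C → . id], [Y → C . A] }  — shift, reduce
  I4: { [Y' → Y .] }  — accept
  I5: { [C → id .] }  — reduce
  I6: { [A → - .] }  — reduce
  I7: { [A → A . id], [Y → C A .] }  — shift, reduce
  I8: { [A → C .] }  — reduce
  I9: { [A → A id .] }  — reduce
  I10: { [A → . -], [A → . A id], [A → . C], [C → . id], [Y → A - . A] }  — shift
  I11: { [A → A . id], [Y → A - A .] }  — shift, reduce
  I12: { [Y → - id .] }  — reduce

Conflict in state I1:
  Shift-reduce conflict between [A → - .] and [Y → - . id]
So the grammar is NOT LR(0).

Answer: No. Shift-reduce conflict between [A → - .] and [Y → - . id]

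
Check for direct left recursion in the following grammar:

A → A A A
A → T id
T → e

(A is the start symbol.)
Yes, A is left-recursive

Direct left recursion occurs when N → N α for some non-terminal N (the right-hand side begins with the left-hand side itself).

A → A A A: LEFT RECURSIVE (starts with A)
A → T id: starts with T
T → e: starts with e

The grammar has direct left recursion on: A.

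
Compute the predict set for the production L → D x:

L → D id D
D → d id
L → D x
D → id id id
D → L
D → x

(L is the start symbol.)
{ 'd', 'id', 'x' }

PREDICT(L → D x) = (FIRST(RHS) \ {ε}) ∪ (FOLLOW(L) if ε ∈ FIRST(RHS), i.e. RHS ⇒* ε)
FIRST(D) = { 'd', 'id', 'x' }
FIRST(D x) = { 'd', 'id', 'x' }
ε ∉ FIRST(D x), so FOLLOW(L) is not added.
PREDICT(L → D x) = { 'd', 'id', 'x' }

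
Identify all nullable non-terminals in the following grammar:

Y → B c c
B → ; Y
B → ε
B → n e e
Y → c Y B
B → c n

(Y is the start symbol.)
A non-terminal is nullable if it can derive ε (the empty string): either it has an ε-production, or it has a production whose right-hand side consists entirely of nullable non-terminals.

ε-productions: B → ε
So B is immediately nullable.
No further non-terminal can be added: every production for the remaining non-terminals contains a terminal or a non-nullable non-terminal.
Nullable = { 'B' }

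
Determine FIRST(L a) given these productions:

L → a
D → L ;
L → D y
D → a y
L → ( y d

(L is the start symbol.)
FIRST sets of the non-terminals involved (from the grammar, by fixed-point iteration):
  FIRST(L) = { '(', 'a' }

To compute FIRST(L a), process the symbols left to right:
Symbol L is a non-terminal. Add FIRST(L) \ {ε} = { '(', 'a' }
L is not nullable (ε ∉ FIRST(L)), so stop here.
FIRST(L a) = { '(', 'a' }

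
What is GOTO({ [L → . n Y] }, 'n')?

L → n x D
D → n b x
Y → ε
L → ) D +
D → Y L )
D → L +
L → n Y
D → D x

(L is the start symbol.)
{ [L → n . Y], [Y → .] }

GOTO(I, 'n') = CLOSURE({ [A → αX.β] : [A → α.Xβ] ∈ I, X = 'n' })

Items with dot before 'n', with the dot advanced:
  [L → . n Y] → [L → n . Y]
Closure of the advanced items:
  [L → n . Y] has the dot before Y: add [Y → .]

GOTO = { [L → n . Y], [Y → .] }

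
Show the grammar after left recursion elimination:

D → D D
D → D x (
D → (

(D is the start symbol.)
D → ( D'
D' → D D'
D' → x ( D'
D' → ε

D is directly left-recursive. The standard transformation for
  A → A α₁ | ... | A α_m | β₁ | ... | β_n
is
  A  → β₁ A' | ... | β_n A'
  A' → α₁ A' | ... | α_m A' | ε

D → ( becomes D → ( D'
D → D D becomes D' → D D'
D → D x ( becomes D' → x ( D'
Add D' → ε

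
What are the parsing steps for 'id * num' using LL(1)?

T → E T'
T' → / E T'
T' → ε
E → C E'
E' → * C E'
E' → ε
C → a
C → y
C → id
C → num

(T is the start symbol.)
Stack is shown with the top on the left.

Stack        Input       Action
-------------------------------
T $          id * num $  output T → E T'
E T' $       id * num $  output E → C E'
C E' T' $    id * num $  output C → id
id E' T' $   id * num $  match 'id'
E' T' $      * num $     output E' → * C E'
* C E' T' $  * num $     match '*'
C E' T' $    num $       output C → num
num E' T' $  num $       match 'num'
E' T' $      $           output E' → ε
T' $         $           output T' → ε
$            $           accept

The string is accepted.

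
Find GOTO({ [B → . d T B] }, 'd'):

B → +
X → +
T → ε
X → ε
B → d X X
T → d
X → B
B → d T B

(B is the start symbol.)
{ [B → d . T B], [T → . d], [T → .] }

GOTO(I, 'd') = CLOSURE({ [A → αX.β] : [A → α.Xβ] ∈ I, X = 'd' })

Items with dot before 'd', with the dot advanced:
  [B → . d T B] → [B → d . T B]
Closure of the advanced items:
  [B → d . T B] has the dot before T: add [T → .], [T → . d]

GOTO = { [B → d . T B], [T → . d], [T → .] }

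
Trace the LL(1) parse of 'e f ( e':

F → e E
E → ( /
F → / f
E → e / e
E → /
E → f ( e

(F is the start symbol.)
LL(1) parsing maintains a stack (initially the start symbol over $) and the input. At each step: if the stack top is a terminal, match it against the current input token; if it is a non-terminal N, replace it with the RHS of M[N, lookahead] (the unique production whose predict set contains the lookahead).

Stack is shown with the top on the left.

Stack    Input      Action
--------------------------
F $      e f ( e $  output F → e E
e E $    e f ( e $  match 'e'
E $      f ( e $    output E → f ( e
f ( e $  f ( e $    match 'f'
( e $    ( e $      match '('
e $      e $        match 'e'
$        $          accept

The string is accepted.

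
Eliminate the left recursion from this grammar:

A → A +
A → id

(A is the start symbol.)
A → id A'
A' → + A'
A' → ε

A is directly left-recursive. The standard transformation for
  A → A α₁ | ... | A α_m | β₁ | ... | β_n
is
  A  → β₁ A' | ... | β_n A'
  A' → α₁ A' | ... | α_m A' | ε

A → id becomes A → id A'
A → A + becomes A' → + A'
Add A' → ε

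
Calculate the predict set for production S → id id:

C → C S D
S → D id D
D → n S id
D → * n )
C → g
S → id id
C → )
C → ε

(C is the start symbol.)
{ 'id' }

PREDICT(S → id id) = (FIRST(RHS) \ {ε}) ∪ (FOLLOW(S) if ε ∈ FIRST(RHS), i.e. RHS ⇒* ε)
FIRST(id id) = { 'id' }
ε ∉ FIRST(id id), so FOLLOW(S) is not added.
PREDICT(S → id id) = { 'id' }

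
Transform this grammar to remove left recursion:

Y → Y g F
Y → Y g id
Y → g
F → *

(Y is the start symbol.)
Y → g Y'
Y' → g F Y'
Y' → g id Y'
Y' → ε
F → *

Y is directly left-recursive. The standard transformation for
  A → A α₁ | ... | A α_m | β₁ | ... | β_n
is
  A  → β₁ A' | ... | β_n A'
  A' → α₁ A' | ... | α_m A' | ε

Y → g becomes Y → g Y'
Y → Y g F becomes Y' → g F Y'
Y → Y g id becomes Y' → g id Y'
Add Y' → ε

Productions for other non-terminals are unchanged:
  F → *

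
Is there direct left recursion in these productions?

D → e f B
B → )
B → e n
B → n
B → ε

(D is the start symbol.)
D → e f B: starts with e
B → ): starts with ')'
B → e n: starts with e
B → n: starts with n
B → ε: starts with ε

No direct left recursion found.

Answer: No direct left recursion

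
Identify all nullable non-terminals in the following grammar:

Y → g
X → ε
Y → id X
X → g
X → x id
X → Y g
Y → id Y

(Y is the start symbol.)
A non-terminal is nullable if it can derive ε (the empty string): either it has an ε-production, or it has a production whose right-hand side consists entirely of nullable non-terminals.

ε-productions: X → ε
So X is immediately nullable.
No further non-terminal can be added: every production for the remaining non-terminals contains a terminal or a non-nullable non-terminal.
Nullable = { 'X' }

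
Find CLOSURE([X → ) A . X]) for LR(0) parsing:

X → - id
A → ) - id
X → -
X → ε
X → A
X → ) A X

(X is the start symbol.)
{ [A → . ) - id], [X → ) A . X], [X → . ) A X], [X → . - id], [X → . -], [X → . A], [X → .] }

To compute CLOSURE, for each item [A → α.Bβ] where B is a non-terminal, add [B → .γ] for all productions B → γ; repeat for the newly added items until nothing changes.

Start with: [X → ) A . X]
  [X → ) A . X] has the dot before X: add [X → . - id], [X → . -], [X → .], [X → . A], [X → . ) A X]
  [X → . A] has the dot before A: add [A → . ) - id]
No further items can be added.

CLOSURE = { [A → . ) - id], [X → ) A . X], [X → . ) A X], [X → . - id], [X → . -], [X → . A], [X → .] }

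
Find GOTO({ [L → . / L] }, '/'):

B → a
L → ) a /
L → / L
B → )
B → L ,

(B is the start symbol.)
{ [L → . ) a /], [L → . / L], [L → / . L] }

GOTO(I, '/') = CLOSURE({ [A → αX.β] : [A → α.Xβ] ∈ I, X = '/' })

Items with dot before '/', with the dot advanced:
  [L → . / L] → [L → / . L]
Closure of the advanced items:
  [L → / . L] has the dot before L: add [L → . ) a /], [L → . / L]

GOTO = { [L → . ) a /], [L → . / L], [L → / . L] }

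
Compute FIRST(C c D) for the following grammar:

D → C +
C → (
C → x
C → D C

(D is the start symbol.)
FIRST sets of the non-terminals involved (from the grammar, by fixed-point iteration):
  FIRST(C) = { '(', 'x' }

To compute FIRST(C c D), process the symbols left to right:
Symbol C is a non-terminal. Add FIRST(C) \ {ε} = { '(', 'x' }
C is not nullable (ε ∉ FIRST(C)), so stop here.
FIRST(C c D) = { '(', 'x' }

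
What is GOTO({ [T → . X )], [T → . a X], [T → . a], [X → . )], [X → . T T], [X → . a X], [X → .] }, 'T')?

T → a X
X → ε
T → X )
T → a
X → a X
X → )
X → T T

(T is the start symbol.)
GOTO(I, 'T') = CLOSURE({ [A → αX.β] : [A → α.Xβ] ∈ I, X = 'T' })

Items with dot before 'T', with the dot advanced:
  [X → . T T] → [X → T . T]
Closure of the advanced items:
  [X → T . T] has the dot before T: add [T → . a X], [T → . X )], [T → . a]
  [T → . X )] has the dot before X: add [X → .], [X → . a X], [X → . )], [X → . T T]

GOTO = { [T → . X )], [T → . a X], [T → . a], [X → . )], [X → . T T], [X → . a X], [X → .], [X → T . T] }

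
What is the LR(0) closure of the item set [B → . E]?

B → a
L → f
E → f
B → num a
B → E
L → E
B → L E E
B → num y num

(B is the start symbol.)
{ [B → . E], [E → . f] }

To compute CLOSURE, for each item [A → α.Bβ] where B is a non-terminal, add [B → .γ] for all productions B → γ; repeat for the newly added items until nothing changes.

Start with: [B → . E]
  [B → . E] has the dot before E: add [E → . f]
No further items can be added.

CLOSURE = { [B → . E], [E → . f] }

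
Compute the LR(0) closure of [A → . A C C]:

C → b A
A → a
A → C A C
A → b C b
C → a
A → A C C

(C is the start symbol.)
{ [A → . A C C], [A → . C A C], [A → . a], [A → . b C b], [C → . a], [C → . b A] }

Start with: [A → . A C C]
  [A → . A C C] has the dot before A: add [A → . a], [A → . C A C], [A → . b C b]
  [A → . C A C] has the dot before C: add [C → . b A], [C → . a]
No further items can be added.

CLOSURE = { [A → . A C C], [A → . C A C], [A → . a], [A → . b C b], [C → . a], [C → . b A] }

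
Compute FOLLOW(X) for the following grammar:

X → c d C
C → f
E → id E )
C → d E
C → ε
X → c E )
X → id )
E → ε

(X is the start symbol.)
To compute FOLLOW(X), find every occurrence of X on a right-hand side N → α X β: add FIRST(β) \ {ε}, and if β is empty or nullable also add FOLLOW(N). Iterate to a fixed point.

X is the start symbol, so $ ∈ FOLLOW(X).
X does not occur on any right-hand side.

Taking the union: FOLLOW(X) = { $ }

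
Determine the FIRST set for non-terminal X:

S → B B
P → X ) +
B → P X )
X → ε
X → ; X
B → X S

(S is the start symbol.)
From X → ε:
  - ε-production, so ε ∈ FIRST(X)
From X → ; X:
  - ';' is a terminal: add ';' and stop

Collecting: FIRST(X) = { ';', ε }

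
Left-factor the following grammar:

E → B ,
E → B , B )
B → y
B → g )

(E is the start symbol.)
E → B , E'
E' → ε
E' → B )
B → y
B → g )

Left-factoring transforms A → αβ₁ | αβ₂ into A → αA' and A' → β₁ | β₂
(α is the longest common prefix among the alternatives). Repeat until
no nonterminal has two alternatives with a common prefix.

Round 1: E has alternatives sharing prefix 'B ,'. Introduce E': E → B , E'
  Add: E' → ε
  Add: E' → B )

No remaining common prefixes — done.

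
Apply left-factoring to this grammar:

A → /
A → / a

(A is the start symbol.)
Left-factoring transforms A → αβ₁ | αβ₂ into A → αA' and A' → β₁ | β₂
(α is the longest common prefix among the alternatives). Repeat until
no nonterminal has two alternatives with a common prefix.

Round 1: A has alternatives sharing prefix '/'. Introduce A': A → / A'
  Add: A' → ε
  Add: A' → a

No remaining common prefixes — done.

Resulting grammar:
A → / A'
A' → ε
A' → a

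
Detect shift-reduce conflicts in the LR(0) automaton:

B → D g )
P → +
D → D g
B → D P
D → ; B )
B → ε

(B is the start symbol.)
Augment with B' → B and build the canonical LR(0) collection (I0 = CLOSURE({[B' → . B]}), then GOTO on every symbol after a dot until no new states appear). It has 10 states:
  I0: { [B → . D P], [B → . D g )], [B → .], [B' → . B], [D → . ; B )], [D → . D g] }  — shift, reduce
  I1: { [B → . D P], [B → . D g )], [B → .], [D → . ; B )], [D → . D g], [D → ; . B )] }  — shift, reduce
  I2: { [B' → B .] }  — accept
  I3: { [B → D . P], [B → D . g )], [D → D . g], [P → . +] }  — shift
  I4: { [P → + .] }  — reduce
  I5: { [B → D P .] }  — reduce
  I6: { [B → D g . )], [D → D g .] }  — shift, reduce
  I7: { [B → D g ) .] }  — reduce
  I8: { [D → ; B . )] }  — shift
  I9: { [D → ; B ) .] }  — reduce

I0 contains reduce item [B → .] and shift item [D → . ; B )] — shift-reduce conflict.
I1 contains reduce item [B → .] and shift item [D → . ; B )] — shift-reduce conflict.
I6 contains reduce item [D → D g .] and shift item [B → D g . )] — shift-reduce conflict.

Answer: Yes — I0: [B → .] vs [D → . ; B )]; I1: [B → .] vs [D → . ; B )]; I6: [D → D g .] vs [B → D g . )]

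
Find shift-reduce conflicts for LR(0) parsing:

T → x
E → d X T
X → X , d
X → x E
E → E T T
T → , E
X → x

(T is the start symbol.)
A shift-reduce conflict occurs when an LR(0) state has both:
  - a complete (reduce) item [A → α .] (dot at the end), and
  - a shift item [B → β . c γ] (dot before a terminal).

Augment with T' → T and build the canonical LR(0) collection (I0 = CLOSURE({[T' → . T]}), then GOTO on every symbol after a dot until no new states appear). It has 14 states:
  I0: { [T → . , E], [T → . x], [T' → . T] }  — shift
  I1: { [E → . E T T], [E → . d X T], [T → , . E] }  — shift
  I2: { [T' → T .] }  — accept
  I3: { [T → x .] }  — reduce
  I4: { [E → E . T T], [T → , E .], [T → . , E], [T → . x] }  — shift, reduce
  I5: { [E → d . X T], [X → . X , d], [X → . x E], [X → . x] }  — shift
  I6: { [E → d X . T], [T → . , E], [T → . x], [X → X . , d] }  — shift
  I7: { [E → . E T T], [E → . d X T], [X → x . E], [X → x .] }  — shift, reduce
  I8: { [E → E . T T], [T → . , E], [T → . x], [X → x E .] }  — shift, reduce
  I9: { [E → E T . T], [T → . , E], [T → . x] }  — shift
  I10: { [E → E T T .] }  — reduce
  I11: { [E → . E T T], [E → . d X T], [T → , . E], [X → X , . d] }  — shift
  I12: { [E → d X T .] }  — reduce
  I13: { [E → d . X T], [X → . X , d], [X → . x E], [X → . x], [X → X , d .] }  — shift, reduce

I4 contains reduce item [T → , E .] and shift items [T → . , E], [T → . x] — shift-reduce conflict.
I7 contains reduce item [X → x .] and shift item [E → . d X T] — shift-reduce conflict.
I8 contains reduce item [X → x E .] and shift items [T → . , E], [T → . x] — shift-reduce conflict.
I13 contains reduce item [X → X , d .] and shift items [X → . x], [X → . x E] — shift-reduce conflict.

Answer: Yes — I4: [T → , E .] vs [T → . , E]; I7: [X → x .] vs [E → . d X T]; I8: [X → x E .] vs [T → . , E]; I13: [X → X , d .] vs [X → . x]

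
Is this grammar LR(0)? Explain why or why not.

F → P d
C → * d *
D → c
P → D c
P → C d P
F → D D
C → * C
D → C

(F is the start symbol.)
Augment with F' → F and build the canonical LR(0) collection (I0 = CLOSURE({[F' → . F]}), then GOTO on every symbol after a dot until no new states appear). It has 18 states:
  I0: { [C → . * C], [C → . * d *], [D → . C], [D → . c], [F → . D D], [F → . P d], [F' → . F], [P → . C d P], [P → . D c] }  — shift
  I1: { [C → * . C], [C → * . d *], [C → . * C], [C → . * d *] }  — shift
  I2: { [D → C .], [P → C . d P] }  — shift, reduce
  I3: { [C → . * C], [C → . * d *], [D → . C], [D → . c], [F → D . D], [P → D . c] }  — shift
  I4: { [F' → F .] }  — accept
  I5: { [F → P . d] }  — shift
  I6: { [D → c .] }  — reduce
  I7: { [F → P d .] }  — reduce
  I8: { [D → C .] }  — reduce
  I9: { [F → D D .] }  — reduce
  I10: { [D → c .], [P → D c .] }  — 2 reduces
  I11: { [C → . * C], [C → . * d *], [D → . C], [D → . c], [P → . C d P], [P → . D c], [P → C d . P] }  — shift
  I12: { [P → D . c] }  — shift
  I13: { [P → C d P .] }  — reduce
  I14: { [P → D c .] }  — reduce
  I15: { [C → * C .] }  — reduce
  I16: { [C → * d . *] }  — shift
  I17: { [C → * d * .] }  — reduce

Conflict in state I2:
  Shift-reduce conflict between [D → C .] and [P → C . d P]
So the grammar is NOT LR(0).

Answer: No. Shift-reduce conflict between [D → C .] and [P → C . d P]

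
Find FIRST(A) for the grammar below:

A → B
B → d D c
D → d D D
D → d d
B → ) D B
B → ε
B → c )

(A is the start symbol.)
FIRST sets of the other non-terminals involved (by the same procedure, iterated to a fixed point):
  FIRST(B) = { ')', 'c', 'd', ε }

From A → B:
  - B is a non-terminal: add FIRST(B) \ {ε} = { ')', 'c', 'd' }
    B is nullable and nothing follows, so the whole right-hand side can vanish: ε ∈ FIRST(A)

Collecting: FIRST(A) = { ')', 'c', 'd', ε }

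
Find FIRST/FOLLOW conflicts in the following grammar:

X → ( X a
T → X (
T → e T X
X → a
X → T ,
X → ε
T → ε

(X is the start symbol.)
Yes. X → '(' X a with FOLLOW(X) on { '(' }; X → a with FOLLOW(X) on { 'a' }; X → T ',' with FOLLOW(X) on { '(', ',', 'a', 'e' }; T → X '(' with FOLLOW(T) on { '(', ',', 'a', 'e' }; T → e T X with FOLLOW(T) on { 'e' }

A FIRST/FOLLOW conflict occurs when a non-terminal N has a nullable alternative N → β (β ⇒* ε) and another alternative N → α with FIRST(α) ∩ FOLLOW(N) ≠ ∅: on such a lookahead the parser cannot decide between expanding α and letting N vanish via β.

Nullable non-terminals: T, X.
FIRST sets used below: FIRST(X) = { '(', ',', 'a', 'e', ε }, FIRST(T) = { '(', ',', 'a', 'e', ε }

T: nullable alternative(s) T → ε; FOLLOW(T) = { '(', ',', 'a', 'e' }
  T → X (: FIRST \ {ε} = { '(', ',', 'a', 'e' } — overlaps FOLLOW(T) on { '(', ',', 'a', 'e' }: CONFLICT
  T → e T X: FIRST \ {ε} = { 'e' } — overlaps FOLLOW(T) on { 'e' }: CONFLICT
  T → ε: FIRST \ {ε} = { } — this is the only nullable alternative, skip

X: nullable alternative(s) X → ε; FOLLOW(X) = { $, '(', ',', 'a', 'e' }
  X → ( X a: FIRST \ {ε} = { '(' } — overlaps FOLLOW(X) on { '(' }: CONFLICT
  X → a: FIRST \ {ε} = { 'a' } — overlaps FOLLOW(X) on { 'a' }: CONFLICT
  X → T ,: FIRST \ {ε} = { '(', ',', 'a', 'e' } — overlaps FOLLOW(X) on { '(', ',', 'a', 'e' }: CONFLICT
  X → ε: FIRST \ {ε} = { } — this is the only nullable alternative, skip

So the grammar has 5 FIRST/FOLLOW conflicts (marked CONFLICT above).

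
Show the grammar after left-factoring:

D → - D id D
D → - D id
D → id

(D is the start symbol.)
Left-factoring transforms A → αβ₁ | αβ₂ into A → αA' and A' → β₁ | β₂
(α is the longest common prefix among the alternatives). Repeat until
no nonterminal has two alternatives with a common prefix.

Round 1: D has alternatives sharing prefix '- D id'. Introduce D': D → - D id D'
  Add: D' → D
  Add: D' → ε

No remaining common prefixes — done.

Resulting grammar:
D → - D id D'
D' → D
D' → ε
D → id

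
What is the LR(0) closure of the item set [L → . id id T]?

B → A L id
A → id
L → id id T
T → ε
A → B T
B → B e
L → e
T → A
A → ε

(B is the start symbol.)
To compute CLOSURE, for each item [A → α.Bβ] where B is a non-terminal, add [B → .γ] for all productions B → γ; repeat for the newly added items until nothing changes.

Start with: [L → . id id T]
The dot precedes the terminal id, so nothing is added.

CLOSURE = { [L → . id id T] }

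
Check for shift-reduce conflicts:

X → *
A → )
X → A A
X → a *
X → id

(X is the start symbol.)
A shift-reduce conflict occurs when an LR(0) state has both:
  - a complete (reduce) item [A → α .] (dot at the end), and
  - a shift item [B → β . c γ] (dot before a terminal).

Augment with X' → X and build the canonical LR(0) collection (I0 = CLOSURE({[X' → . X]}), then GOTO on every symbol after a dot until no new states appear). It has 9 states:
  I0: { [A → . )], [X → . *], [X → . A A], [X → . a *], [X → . id], [X' → . X] }  — shift
  I1: { [A → ) .] }  — reduce
  I2: { [X → * .] }  — reduce
  I3: { [A → . )], [X → A . A] }  — shift
  I4: { [X' → X .] }  — accept
  I5: { [X → a . *] }  — shift
  I6: { [X → id .] }  — reduce
  I7: { [X → a * .] }  — reduce
  I8: { [X → A A .] }  — reduce

No state contains both a complete item and a shift item.

Answer: No shift-reduce conflicts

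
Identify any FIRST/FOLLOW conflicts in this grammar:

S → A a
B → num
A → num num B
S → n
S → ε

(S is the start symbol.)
No FIRST/FOLLOW conflicts.

Nullable non-terminals: S.
FIRST sets used below: FIRST(A) = { 'num' }

S: nullable alternative(s) S → ε; FOLLOW(S) = { $ }
  S → A a: FIRST \ {ε} = { 'num' } — disjoint from FOLLOW(S)
  S → n: FIRST \ {ε} = { 'n' } — disjoint from FOLLOW(S)
  S → ε: FIRST \ {ε} = { } — this is the only nullable alternative, skip

A, B have no nullable alternative, so no FIRST/FOLLOW check is needed there.

No FIRST/FOLLOW conflicts found.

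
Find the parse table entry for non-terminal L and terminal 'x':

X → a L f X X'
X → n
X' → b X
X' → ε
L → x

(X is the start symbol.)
L → x

To find M[L, 'x'], we find productions for L where 'x' is in the predict set (PREDICT(N → α) = (FIRST(α) \ {ε}) ∪ (FOLLOW(N) if α ⇒* ε)).

L → x: PREDICT = { 'x' }
  'x' is in predict set, so this production goes in M[L, 'x']

M[L, 'x'] = L → x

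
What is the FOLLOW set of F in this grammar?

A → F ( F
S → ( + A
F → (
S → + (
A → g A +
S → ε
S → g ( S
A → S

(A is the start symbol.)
In A → F ( F: F is followed by '(' F, add FIRST('(' F) \ {ε} = { '(' }
In A → F ( F: F is at the end, add FOLLOW(A)

The FOLLOW sets referred to above (computed the same way, to a fixed point):
  FOLLOW(A) = { $, '+' }

Taking the union: FOLLOW(F) = { $, '(', '+' }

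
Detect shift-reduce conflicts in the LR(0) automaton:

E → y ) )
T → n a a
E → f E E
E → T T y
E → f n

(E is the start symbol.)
Yes — I11: [E → f n .] vs [T → n . a a]

Augment with E' → E and build the canonical LR(0) collection (I0 = CLOSURE({[E' → . E]}), then GOTO on every symbol after a dot until no new states appear). It has 15 states:
  I0: { [E → . T T y], [E → . f E E], [E → . f n], [E → . y ) )], [E' → . E], [T → . n a a] }  — shift
  I1: { [E' → E .] }  — accept
  I2: { [E → T . T y], [T → . n a a] }  — shift
  I3: { [E → . T T y], [E → . f E E], [E → . f n], [E → . y ) )], [E → f . E E], [E → f . n], [T → . n a a] }  — shift
  I4: { [T → n . a a] }  — shift
  I5: { [E → y . ) )] }  — shift
  I6: { [E → y ) . )] }  — shift
  I7: { [E → y ) ) .] }  — reduce
  I8: { [T → n a . a] }  — shift
  I9: { [T → n a a .] }  — reduce
  I10: { [E → . T T y], [E → . f E E], [E → . f n], [E → . y ) )], [E → f E . E], [T → . n a a] }  — shift
  I11: { [E → f n .], [T → n . a a] }  — shift, reduce
  I12: { [E → f E E .] }  — reduce
  I13: { [E → T T . y] }  — shift
  I14: { [E → T T y .] }  — reduce

I11 contains reduce item [E → f n .] and shift item [T → n . a a] — shift-reduce conflict.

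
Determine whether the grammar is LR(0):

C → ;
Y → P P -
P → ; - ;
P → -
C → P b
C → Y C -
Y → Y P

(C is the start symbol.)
No. Shift-reduce conflict between [C → ; .] and [P → ; . - ;]

A grammar is LR(0) if no state in the canonical LR(0) collection has:
  - both a shift item (dot before a terminal) and a complete item (shift-reduce conflict), or
  - two or more complete items (reduce-reduce conflict; the accept item [C' → C .] counts as a complete item here).

Augment with C' → C and build the canonical LR(0) collection (I0 = CLOSURE({[C' → . C]}), then GOTO on every symbol after a dot until no new states appear). It has 15 states:
  I0: { [C → . ;], [C → . P b], [C → . Y C -], [C' → . C], [P → . -], [P → . ; - ;], [Y → . P P -], [Y → . Y P] }  — shift
  I1: { [P → - .] }  — reduce
  I2: { [C → ; .], [P → ; . - ;] }  — shift, reduce
  I3: { [C' → C .] }  — accept
  I4: { [C → P . b], [P → . -], [P → . ; - ;], [Y → P . P -] }  — shift
  I5: { [C → . ;], [C → . P b], [C → . Y C -], [C → Y . C -], [P → . -], [P → . ; - ;], [Y → . P P -], [Y → . Y P], [Y → Y . P] }  — shift
  I6: { [C → Y C . -] }  — shift
  I7: { [C → P . b], [P → . -], [P → . ; - ;], [Y → P . P -], [Y → Y P .] }  — shift, reduce
  I8: { [P → ; . - ;] }  — shift
  I9: { [Y → P P . -] }  — shift
  I10: { [C → P b .] }  — reduce
  I11: { [Y → P P - .] }  — reduce
  I12: { [P → ; - . ;] }  — shift
  I13: { [P → ; - ; .] }  — reduce
  I14: { [C → Y C - .] }  — reduce

Conflict in state I2:
  Shift-reduce conflict between [C → ; .] and [P → ; . - ;]
So the grammar is NOT LR(0).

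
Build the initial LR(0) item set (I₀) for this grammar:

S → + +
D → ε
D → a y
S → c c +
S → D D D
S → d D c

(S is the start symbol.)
{ [D → . a y], [D → .], [S → . + +], [S → . D D D], [S → . c c +], [S → . d D c], [S' → . S] }

First, augment the grammar with S' → S
I₀ = CLOSURE({ [S' → . S] }):
  [S' → . S] has the dot before S: add [S → . + +], [S → . c c +], [S → . D D D], [S → . d D c]
  [S → . D D D] has the dot before D: add [D → .], [D → . a y]
No further items can be added.

I₀ = { [D → . a y], [D → .], [S → . + +], [S → . D D D], [S → . c c +], [S → . d D c], [S' → . S] }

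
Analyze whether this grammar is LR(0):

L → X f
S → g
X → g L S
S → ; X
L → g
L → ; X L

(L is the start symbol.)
A grammar is LR(0) if no state in the canonical LR(0) collection has:
  - both a shift item (dot before a terminal) and a complete item (shift-reduce conflict), or
  - two or more complete items (reduce-reduce conflict; the accept item [L' → L .] counts as a complete item here).

Augment with L' → L and build the canonical LR(0) collection (I0 = CLOSURE({[L' → . L]}), then GOTO on every symbol after a dot until no new states appear). It has 14 states:
  I0: { [L → . ; X L], [L → . X f], [L → . g], [L' → . L], [X → . g L S] }  — shift
  I1: { [L → ; . X L], [X → . g L S] }  — shift
  I2: { [L' → L .] }  — accept
  I3: { [L → X . f] }  — shift
  I4: { [L → . ; X L], [L → . X f], [L → . g], [L → g .], [X → . g L S], [X → g . L S] }  — shift, reduce
  I5: { [S → . ; X], [S → . g], [X → g L . S] }  — shift
  I6: { [S → ; . X], [X → . g L S] }  — shift
  I7: { [X → g L S .] }  — reduce
  I8: { [S → g .] }  — reduce
  I9: { [S → ; X .] }  — reduce
  I10: { [L → . ; X L], [L → . X f], [L → . g], [X → . g L S], [X → g . L S] }  — shift
  I11: { [L → X f .] }  — reduce
  I12: { [L → . ; X L], [L → . X f], [L → . g], [L → ; X . L], [X → . g L S] }  — shift
  I13: { [L → ; X L .] }  — reduce

Conflict in state I4:
  Shift-reduce conflict between [L → g .] and [L → . ; X L]
So the grammar is NOT LR(0).

Answer: No. Shift-reduce conflict between [L → g .] and [L → . ; X L]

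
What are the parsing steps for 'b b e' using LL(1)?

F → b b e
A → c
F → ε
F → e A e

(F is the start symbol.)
LL(1) parsing maintains a stack (initially the start symbol over $) and the input. At each step: if the stack top is a terminal, match it against the current input token; if it is a non-terminal N, replace it with the RHS of M[N, lookahead] (the unique production whose predict set contains the lookahead).

Stack is shown with the top on the left.

Stack    Input    Action
------------------------
F $      b b e $  output F → b b e
b b e $  b b e $  match 'b'
b e $    b e $    match 'b'
e $      e $      match 'e'
$        $        accept

The string is accepted.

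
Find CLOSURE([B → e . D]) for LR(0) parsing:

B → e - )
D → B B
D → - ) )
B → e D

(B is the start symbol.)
Start with: [B → e . D]
  [B → e . D] has the dot before D: add [D → . B B], [D → . - ) )]
  [D → . B B] has the dot before B: add [B → . e - )], [B → . e D]
No further items can be added.

CLOSURE = { [B → . e - )], [B → . e D], [B → e . D], [D → . - ) )], [D → . B B] }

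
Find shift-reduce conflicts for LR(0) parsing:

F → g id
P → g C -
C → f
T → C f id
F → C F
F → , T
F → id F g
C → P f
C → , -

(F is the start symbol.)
No shift-reduce conflicts

Augment with F' → F and build the canonical LR(0) collection (I0 = CLOSURE({[F' → . F]}), then GOTO on every symbol after a dot until no new states appear). It has 22 states:
  I0: { [C → . , -], [C → . P f], [C → . f], [F → . , T], [F → . C F], [F → . g id], [F → . id F g], [F' → . F], [P → . g C -] }  — shift
  I1: { [C → , . -], [C → . , -], [C → . P f], [C → . f], [F → , . T], [P → . g C -], [T → . C f id] }  — shift
  I2: { [C → . , -], [C → . P f], [C → . f], [F → . , T], [F → . C F], [F → . g id], [F → . id F g], [F → C . F], [P → . g C -] }  — shift
  I3: { [F' → F .] }  — accept
  I4: { [C → P . f] }  — shift
  I5: { [C → f .] }  — reduce
  I6: { [C → . , -], [C → . P f], [C → . f], [F → g . id], [P → . g C -], [P → g . C -] }  — shift
  I7: { [C → . , -], [C → . P f], [C → . f], [F → . , T], [F → . C F], [F → . g id], [F → . id F g], [F → id . F g], [P → . g C -] }  — shift
  I8: { [F → id F . g] }  — shift
  I9: { [F → id F g .] }  — reduce
  I10: { [C → , . -] }  — shift
  I11: { [P → g C . -] }  — shift
  I12: { [C → . , -], [C → . P f], [C → . f], [P → . g C -], [P → g . C -] }  — shift
  I13: { [F → g id .] }  — reduce
  I14: { [P → g C - .] }  — reduce
  I15: { [C → , - .] }  — reduce
  I16: { [C → P f .] }  — reduce
  I17: { [F → C F .] }  — reduce
  I18: { [T → C . f id] }  — shift
  I19: { [F → , T .] }  — reduce
  I20: { [T → C f . id] }  — shift
  I21: { [T → C f id .] }  — reduce

No state contains both a complete item and a shift item.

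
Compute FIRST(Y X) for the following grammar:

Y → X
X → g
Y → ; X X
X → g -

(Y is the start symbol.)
FIRST sets of the non-terminals involved (from the grammar, by fixed-point iteration):
  FIRST(Y) = { ';', 'g' }

To compute FIRST(Y X), process the symbols left to right:
Symbol Y is a non-terminal. Add FIRST(Y) \ {ε} = { ';', 'g' }
Y is not nullable (ε ∉ FIRST(Y)), so stop here.
FIRST(Y X) = { ';', 'g' }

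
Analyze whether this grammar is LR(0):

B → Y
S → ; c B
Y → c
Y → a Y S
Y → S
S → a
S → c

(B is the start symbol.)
No. Shift-reduce conflict between [S → a .] and [S → . ; c B]

A grammar is LR(0) if no state in the canonical LR(0) collection has:
  - both a shift item (dot before a terminal) and a complete item (shift-reduce conflict), or
  - two or more complete items (reduce-reduce conflict; the accept item [B' → B .] counts as a complete item here).

Augment with B' → B and build the canonical LR(0) collection (I0 = CLOSURE({[B' → . B]}), then GOTO on every symbol after a dot until no new states appear). It has 13 states:
  I0: { [B → . Y], [B' → . B], [S → . ; c B], [S → . a], [S → . c], [Y → . S], [Y → . a Y S], [Y → . c] }  — shift
  I1: { [S → ; . c B] }  — shift
  I2: { [B' → B .] }  — accept
  I3: { [Y → S .] }  — reduce
  I4: { [B → Y .] }  — reduce
  I5: { [S → . ; c B], [S → . a], [S → . c], [S → a .], [Y → . S], [Y → . a Y S], [Y → . c], [Y → a . Y S] }  — shift, reduce
  I6: { [S → c .], [Y → c .] }  — 2 reduces
  I7: { [S → . ; c B], [S → . a], [S → . c], [Y → a Y . S] }  — shift
  I8: { [Y → a Y S .] }  — reduce
  I9: { [S → a .] }  — reduce
  I10: { [S → c .] }  — reduce
  I11: { [B → . Y], [S → . ; c B], [S → . a], [S → . c], [S → ; c . B], [Y → . S], [Y → . a Y S], [Y → . c] }  — shift
  I12: { [S → ; c B .] }  — reduce

Conflict in state I5:
  Shift-reduce conflict between [S → a .] and [S → . ; c B]
So the grammar is NOT LR(0).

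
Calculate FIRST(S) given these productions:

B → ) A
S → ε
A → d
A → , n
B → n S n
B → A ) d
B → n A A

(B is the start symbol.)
From S → ε:
  - ε-production, so ε ∈ FIRST(S)

Collecting: FIRST(S) = { ε }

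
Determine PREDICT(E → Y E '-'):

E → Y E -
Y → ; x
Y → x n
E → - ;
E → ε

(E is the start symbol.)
PREDICT(E → Y E '-') = (FIRST(RHS) \ {ε}) ∪ (FOLLOW(E) if ε ∈ FIRST(RHS), i.e. RHS ⇒* ε)
FIRST(Y) = { ';', 'x' }
FIRST(Y E '-') = { ';', 'x' }
ε ∉ FIRST(Y E '-'), so FOLLOW(E) is not added.
PREDICT(E → Y E '-') = { ';', 'x' }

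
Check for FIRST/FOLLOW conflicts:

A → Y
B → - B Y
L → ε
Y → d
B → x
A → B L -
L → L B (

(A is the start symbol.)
Nullable non-terminals: L.
FIRST sets used below: FIRST(L) = { '-', 'x', ε }, FIRST(B) = { '-', 'x' }

L: nullable alternative(s) L → ε; FOLLOW(L) = { '-', 'x' }
  L → ε: FIRST \ {ε} = { } — this is the only nullable alternative, skip
  L → L B (: FIRST \ {ε} = { '-', 'x' } — overlaps FOLLOW(L) on { '-', 'x' }: CONFLICT

A, B, Y have no nullable alternative, so no FIRST/FOLLOW check is needed there.

So the grammar has 1 FIRST/FOLLOW conflict (marked CONFLICT above).

Answer: Yes. L → L B '(' with FOLLOW(L) on { '-', 'x' }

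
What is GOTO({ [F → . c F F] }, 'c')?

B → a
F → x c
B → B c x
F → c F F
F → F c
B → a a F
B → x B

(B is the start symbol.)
{ [F → . F c], [F → . c F F], [F → . x c], [F → c . F F] }

GOTO(I, 'c') = CLOSURE({ [A → αX.β] : [A → α.Xβ] ∈ I, X = 'c' })

Items with dot before 'c', with the dot advanced:
  [F → . c F F] → [F → c . F F]
Closure of the advanced items:
  [F → c . F F] has the dot before F: add [F → . x c], [F → . c F F], [F → . F c]

GOTO = { [F → . F c], [F → . c F F], [F → . x c], [F → c . F F] }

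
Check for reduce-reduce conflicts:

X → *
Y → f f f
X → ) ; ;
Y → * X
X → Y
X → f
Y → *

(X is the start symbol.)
Yes — I2: [X → * .] vs [Y → * .]

A reduce-reduce conflict occurs when an LR(0) state has two complete items [A → α .] and [B → β .] — both call for a reduction, and with no lookahead the parser cannot choose between them.

Augment with X' → X and build the canonical LR(0) collection (I0 = CLOSURE({[X' → . X]}), then GOTO on every symbol after a dot until no new states appear). It has 11 states:
  I0: { [X → . ) ; ;], [X → . *], [X → . Y], [X → . f], [X' → . X], [Y → . * X], [Y → . *], [Y → . f f f] }  — shift
  I1: { [X → ) . ; ;] }  — shift
  I2: { [X → * .], [X → . ) ; ;], [X → . *], [X → . Y], [X → . f], [Y → * . X], [Y → * .], [Y → . * X], [Y → . *], [Y → . f f f] }  — shift, 2 reduces
  I3: { [X' → X .] }  — accept
  I4: { [X → Y .] }  — reduce
  I5: { [X → f .], [Y → f . f f] }  — shift, reduce
  I6: { [Y → f f . f] }  — shift
  I7: { [Y → f f f .] }  — reduce
  I8: { [Y → * X .] }  — reduce
  I9: { [X → ) ; . ;] }  — shift
  I10: { [X → ) ; ; .] }  — reduce

I2 contains complete items [X → * .], [Y → * .] — reduce-reduce conflict.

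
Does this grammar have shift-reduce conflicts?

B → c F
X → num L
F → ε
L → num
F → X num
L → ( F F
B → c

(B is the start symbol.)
Augment with B' → B and build the canonical LR(0) collection (I0 = CLOSURE({[B' → . B]}), then GOTO on every symbol after a dot until no new states appear). It has 12 states:
  I0: { [B → . c F], [B → . c], [B' → . B] }  — shift
  I1: { [B' → B .] }  — accept
  I2: { [B → c . F], [B → c .], [F → . X num], [F → .], [X → . num L] }  — shift, 2 reduces
  I3: { [B → c F .] }  — reduce
  I4: { [F → X . num] }  — shift
  I5: { [L → . ( F F], [L → . num], [X → num . L] }  — shift
  I6: { [F → . X num], [F → .], [L → ( . F F], [X → . num L] }  — shift, reduce
  I7: { [X → num L .] }  — reduce
  I8: { [L → num .] }  — reduce
  I9: { [F → . X num], [F → .], [L → ( F . F], [X → . num L] }  — shift, reduce
  I10: { [L → ( F F .] }  — reduce
  I11: { [F → X num .] }  — reduce

I2 contains reduce items [B → c .], [F → .] and shift item [X → . num L] — shift-reduce conflict.
I6 contains reduce item [F → .] and shift item [X → . num L] — shift-reduce conflict.
I9 contains reduce item [F → .] and shift item [X → . num L] — shift-reduce conflict.

Answer: Yes — I2: [B → c .] vs [X → . num L]; I6: [F → .] vs [X → . num L]; I9: [F → .] vs [X → . num L]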